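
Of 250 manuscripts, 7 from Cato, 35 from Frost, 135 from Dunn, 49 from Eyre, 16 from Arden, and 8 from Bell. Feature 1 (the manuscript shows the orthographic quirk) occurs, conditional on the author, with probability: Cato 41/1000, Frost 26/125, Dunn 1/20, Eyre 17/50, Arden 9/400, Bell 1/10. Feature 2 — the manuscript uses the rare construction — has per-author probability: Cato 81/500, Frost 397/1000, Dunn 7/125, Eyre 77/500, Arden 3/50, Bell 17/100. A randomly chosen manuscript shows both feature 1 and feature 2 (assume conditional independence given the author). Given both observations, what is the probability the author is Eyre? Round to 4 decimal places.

Prior × likelihood for each hypothesis:
  Cato: 0.028 × 0.041 × 0.162 = 0.000185976
  Frost: 0.14 × 0.208 × 0.397 = 0.01156064
  Dunn: 0.54 × 0.05 × 0.056 = 0.001512
  Eyre: 0.196 × 0.34 × 0.154 = 0.01026256
  Arden: 0.064 × 0.0225 × 0.06 = 0.0000864
  Bell: 0.032 × 0.1 × 0.17 = 0.000544
Normalizing constant = 0.024151576.
P(Eyre | evidence) = 0.01026256 / 0.024151576 ≈ 0.4249.

0.4249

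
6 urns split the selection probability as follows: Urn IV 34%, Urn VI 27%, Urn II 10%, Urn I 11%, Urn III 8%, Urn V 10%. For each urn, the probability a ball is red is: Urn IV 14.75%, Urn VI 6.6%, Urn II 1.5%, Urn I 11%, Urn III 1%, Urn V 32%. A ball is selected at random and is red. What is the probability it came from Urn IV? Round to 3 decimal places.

0.438

Prior × likelihood for each hypothesis:
  Urn IV: 0.34 × 0.1475 = 0.05015
  Urn VI: 0.27 × 0.066 = 0.01782
  Urn II: 0.1 × 0.015 = 0.0015
  Urn I: 0.11 × 0.11 = 0.0121
  Urn III: 0.08 × 0.01 = 0.0008
  Urn V: 0.1 × 0.32 = 0.032
Total = 0.11437.
P(Urn IV | evidence) = 0.05015 / 0.11437 ≈ 0.438.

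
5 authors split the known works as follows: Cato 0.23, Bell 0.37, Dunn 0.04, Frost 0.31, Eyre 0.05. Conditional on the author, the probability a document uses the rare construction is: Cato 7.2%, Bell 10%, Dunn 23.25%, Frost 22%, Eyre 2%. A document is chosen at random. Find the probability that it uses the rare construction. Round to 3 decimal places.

By Bayes' rule, posterior ∝ prior × likelihood:
  Cato: 0.23 × 0.072 = 0.01656
  Bell: 0.37 × 0.1 = 0.037
  Dunn: 0.04 × 0.2325 = 0.0093
  Frost: 0.31 × 0.22 = 0.0682
  Eyre: 0.05 × 0.02 = 0.001
P(rare-form) = 0.01656 + 0.037 + 0.0093 + 0.0682 + 0.001 = 0.13206 → 0.132.

0.132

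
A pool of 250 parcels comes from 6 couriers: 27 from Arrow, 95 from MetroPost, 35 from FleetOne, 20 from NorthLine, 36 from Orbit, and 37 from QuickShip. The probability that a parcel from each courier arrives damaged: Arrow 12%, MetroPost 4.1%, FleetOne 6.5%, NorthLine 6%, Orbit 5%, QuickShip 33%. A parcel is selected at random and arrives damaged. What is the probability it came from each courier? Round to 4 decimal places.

Arrow 0.1316, MetroPost 0.1582, FleetOne 0.0924, NorthLine 0.0487, Orbit 0.0731, QuickShip 0.4959

Prior × likelihood for each hypothesis:
  Arrow: 0.108 × 0.12 = 0.01296
  MetroPost: 0.38 × 0.041 = 0.01558
  FleetOne: 0.14 × 0.065 = 0.0091
  NorthLine: 0.08 × 0.06 = 0.0048
  Orbit: 0.144 × 0.05 = 0.0072
  QuickShip: 0.148 × 0.33 = 0.04884
Total = 0.09848.
P(Arrow | damaged) = 0.01296/0.09848 ≈ 0.1316
P(MetroPost | damaged) = 0.01558/0.09848 ≈ 0.1582
P(FleetOne | damaged) = 0.0091/0.09848 ≈ 0.0924
P(NorthLine | damaged) = 0.0048/0.09848 ≈ 0.0487
P(Orbit | damaged) = 0.0072/0.09848 ≈ 0.0731
P(QuickShip | damaged) = 0.04884/0.09848 ≈ 0.4959
(Check: 0.1316+0.1582+0.0924+0.0487+0.0731+0.4959 = 0.9999.)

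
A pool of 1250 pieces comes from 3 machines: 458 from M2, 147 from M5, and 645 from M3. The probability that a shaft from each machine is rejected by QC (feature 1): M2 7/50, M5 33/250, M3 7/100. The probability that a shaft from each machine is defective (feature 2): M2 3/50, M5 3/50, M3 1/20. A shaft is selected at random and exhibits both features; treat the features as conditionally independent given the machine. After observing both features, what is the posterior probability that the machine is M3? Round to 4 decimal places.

Compute prior × likelihood for every hypothesis:
  M2: 0.3664 × 0.14 × 0.06 = 0.00307776
  M5: 0.1176 × 0.132 × 0.06 = 0.000931392
  M3: 0.516 × 0.07 × 0.05 = 0.001806
Normalizing constant = 0.005815152.
P(M3 | evidence) = 0.001806 / 0.005815152 ≈ 0.3106.

0.3106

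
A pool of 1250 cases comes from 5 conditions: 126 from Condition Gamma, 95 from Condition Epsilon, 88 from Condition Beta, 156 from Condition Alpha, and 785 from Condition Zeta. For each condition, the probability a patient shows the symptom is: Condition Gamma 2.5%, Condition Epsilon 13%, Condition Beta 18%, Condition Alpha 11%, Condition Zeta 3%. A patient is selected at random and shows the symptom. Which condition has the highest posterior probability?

Condition Zeta

Unnormalized posteriors (prior × likelihood):
  Condition Gamma: 0.1008 × 0.025 = 0.00252
  Condition Epsilon: 0.076 × 0.13 = 0.00988
  Condition Beta: 0.0704 × 0.18 = 0.012672
  Condition Alpha: 0.1248 × 0.11 = 0.013728
  Condition Zeta: 0.628 × 0.03 = 0.01884
Sum = 0.05764.
Largest term belongs to Condition Zeta, so Condition Zeta is most probable.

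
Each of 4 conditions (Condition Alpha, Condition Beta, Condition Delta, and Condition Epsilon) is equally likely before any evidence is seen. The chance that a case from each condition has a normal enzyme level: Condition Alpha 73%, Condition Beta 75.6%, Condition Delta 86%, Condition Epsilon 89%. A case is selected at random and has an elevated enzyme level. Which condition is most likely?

Taking complements, P(elevated | each) = Condition Alpha 0.27, Condition Beta 0.244, Condition Delta 0.14, Condition Epsilon 0.11.
With a uniform prior (1/4 each), posterior ∝ likelihood:
  Condition Alpha: 0.27
  Condition Beta: 0.244
  Condition Delta: 0.14
  Condition Epsilon: 0.11
Sum = 0.764.
Largest term belongs to Condition Alpha, so Condition Alpha is most probable.

Condition Alpha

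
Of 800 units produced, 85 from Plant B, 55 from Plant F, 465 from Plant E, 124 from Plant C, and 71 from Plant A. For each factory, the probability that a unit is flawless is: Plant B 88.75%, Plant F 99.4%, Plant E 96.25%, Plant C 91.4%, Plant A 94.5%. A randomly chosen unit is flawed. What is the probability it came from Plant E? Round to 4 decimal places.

Taking complements, P(flawed | each) = Plant B 0.1125, Plant F 0.006, Plant E 0.0375, Plant C 0.086, Plant A 0.055.
Compute prior × likelihood for every hypothesis:
  Plant B: 0.10625 × 0.1125 = 0.011953125
  Plant F: 0.06875 × 0.006 = 0.0004125
  Plant E: 0.58125 × 0.0375 = 0.021796875
  Plant C: 0.155 × 0.086 = 0.01333
  Plant A: 0.08875 × 0.055 = 0.00488125
Total = 0.05237375.
P(Plant E | evidence) = 0.021796875 / 0.05237375 ≈ 0.4162.

0.4162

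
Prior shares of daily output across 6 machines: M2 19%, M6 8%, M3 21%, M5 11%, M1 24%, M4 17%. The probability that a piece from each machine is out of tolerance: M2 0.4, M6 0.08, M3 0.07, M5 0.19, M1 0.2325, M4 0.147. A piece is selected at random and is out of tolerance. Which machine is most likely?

M2

Prior × likelihood for each hypothesis:
  M2: 0.19 × 0.4 = 0.076
  M6: 0.08 × 0.08 = 0.0064
  M3: 0.21 × 0.07 = 0.0147
  M5: 0.11 × 0.19 = 0.0209
  M1: 0.24 × 0.2325 = 0.0558
  M4: 0.17 × 0.147 = 0.02499
Normalizing constant = 0.19879.
Largest term belongs to M2, so M2 is most probable.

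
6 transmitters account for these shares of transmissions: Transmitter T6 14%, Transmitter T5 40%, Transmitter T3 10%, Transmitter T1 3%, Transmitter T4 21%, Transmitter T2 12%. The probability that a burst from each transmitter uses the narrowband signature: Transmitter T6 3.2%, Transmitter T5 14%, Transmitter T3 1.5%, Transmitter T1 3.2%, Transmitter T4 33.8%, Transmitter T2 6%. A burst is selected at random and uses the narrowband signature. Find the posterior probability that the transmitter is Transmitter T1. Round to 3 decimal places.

0.007

Prior × likelihood for each hypothesis:
  Transmitter T6: 0.14 × 0.032 = 0.00448
  Transmitter T5: 0.4 × 0.14 = 0.056
  Transmitter T3: 0.1 × 0.015 = 0.0015
  Transmitter T1: 0.03 × 0.032 = 0.00096
  Transmitter T4: 0.21 × 0.338 = 0.07098
  Transmitter T2: 0.12 × 0.06 = 0.0072
Total = 0.14112.
P(Transmitter T1 | evidence) = 0.00096 / 0.14112 ≈ 0.007.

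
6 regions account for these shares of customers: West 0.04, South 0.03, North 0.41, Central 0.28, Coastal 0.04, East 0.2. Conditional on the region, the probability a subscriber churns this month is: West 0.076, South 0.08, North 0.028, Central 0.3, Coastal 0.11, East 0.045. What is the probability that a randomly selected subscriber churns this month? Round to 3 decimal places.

Prior × likelihood for each hypothesis:
  West: 0.04 × 0.076 = 0.00304
  South: 0.03 × 0.08 = 0.0024
  North: 0.41 × 0.028 = 0.01148
  Central: 0.28 × 0.3 = 0.084
  Coastal: 0.04 × 0.11 = 0.0044
  East: 0.2 × 0.045 = 0.009
P(churn) = 0.00304 + 0.0024 + 0.01148 + 0.084 + 0.0044 + 0.009 = 0.11432 → 0.114.

0.114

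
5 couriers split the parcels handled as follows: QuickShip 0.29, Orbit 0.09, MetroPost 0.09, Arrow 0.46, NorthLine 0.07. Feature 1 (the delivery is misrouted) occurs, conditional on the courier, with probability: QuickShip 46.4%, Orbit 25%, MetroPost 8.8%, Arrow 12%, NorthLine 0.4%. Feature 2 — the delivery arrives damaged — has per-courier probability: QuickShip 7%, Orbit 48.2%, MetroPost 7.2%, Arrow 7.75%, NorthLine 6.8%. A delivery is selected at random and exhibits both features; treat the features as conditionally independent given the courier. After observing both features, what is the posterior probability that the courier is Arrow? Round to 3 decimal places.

0.170

Prior × likelihood for each hypothesis:
  QuickShip: 0.29 × 0.464 × 0.07 = 0.0094192
  Orbit: 0.09 × 0.25 × 0.482 = 0.010845
  MetroPost: 0.09 × 0.088 × 0.072 = 0.00057024
  Arrow: 0.46 × 0.12 × 0.0775 = 0.004278
  NorthLine: 0.07 × 0.004 × 0.068 = 0.00001904
Sum = 0.02513148.
P(Arrow | evidence) = 0.004278 / 0.02513148 ≈ 0.170.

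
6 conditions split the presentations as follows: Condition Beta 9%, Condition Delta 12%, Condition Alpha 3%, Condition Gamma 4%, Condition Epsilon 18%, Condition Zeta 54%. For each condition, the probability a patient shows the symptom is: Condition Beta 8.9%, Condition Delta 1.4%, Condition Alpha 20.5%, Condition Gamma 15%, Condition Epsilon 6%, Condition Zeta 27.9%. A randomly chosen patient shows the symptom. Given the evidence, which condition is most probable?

Condition Zeta

Compute prior × likelihood for every hypothesis:
  Condition Beta: 0.09 × 0.089 = 0.00801
  Condition Delta: 0.12 × 0.014 = 0.00168
  Condition Alpha: 0.03 × 0.205 = 0.00615
  Condition Gamma: 0.04 × 0.15 = 0.006
  Condition Epsilon: 0.18 × 0.06 = 0.0108
  Condition Zeta: 0.54 × 0.279 = 0.15066
Normalizing constant = 0.1833.
Largest term belongs to Condition Zeta, so Condition Zeta is most probable.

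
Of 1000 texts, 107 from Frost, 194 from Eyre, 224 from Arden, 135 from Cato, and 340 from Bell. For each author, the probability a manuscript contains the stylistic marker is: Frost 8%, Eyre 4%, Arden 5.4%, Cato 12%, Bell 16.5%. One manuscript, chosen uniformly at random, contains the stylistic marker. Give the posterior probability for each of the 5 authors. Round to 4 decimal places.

Unnormalized posteriors (prior × likelihood):
  Frost: 0.107 × 0.08 = 0.00856
  Eyre: 0.194 × 0.04 = 0.00776
  Arden: 0.224 × 0.054 = 0.012096
  Cato: 0.135 × 0.12 = 0.0162
  Bell: 0.34 × 0.165 = 0.0561
Normalizing constant = 0.100716.
P(Frost | marker) = 0.00856/0.100716 ≈ 0.0850
P(Eyre | marker) = 0.00776/0.100716 ≈ 0.0770
P(Arden | marker) = 0.012096/0.100716 ≈ 0.1201
P(Cato | marker) = 0.0162/0.100716 ≈ 0.1608
P(Bell | marker) = 0.0561/0.100716 ≈ 0.5570
(Check: 0.0850+0.0770+0.1201+0.1608+0.5570 = 0.9999.)

Frost 0.0850, Eyre 0.0770, Arden 0.1201, Cato 0.1608, Bell 0.5570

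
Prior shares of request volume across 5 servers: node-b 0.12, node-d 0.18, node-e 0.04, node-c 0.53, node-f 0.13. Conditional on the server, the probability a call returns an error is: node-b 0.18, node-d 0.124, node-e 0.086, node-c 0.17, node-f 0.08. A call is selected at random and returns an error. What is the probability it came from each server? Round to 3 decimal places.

node-b 0.146, node-d 0.151, node-e 0.023, node-c 0.609, node-f 0.070

Prior × likelihood for each hypothesis:
  node-b: 0.12 × 0.18 = 0.0216
  node-d: 0.18 × 0.124 = 0.02232
  node-e: 0.04 × 0.086 = 0.00344
  node-c: 0.53 × 0.17 = 0.0901
  node-f: 0.13 × 0.08 = 0.0104
Sum = 0.14786.
P(node-b | error) = 0.0216/0.14786 ≈ 0.146
P(node-d | error) = 0.02232/0.14786 ≈ 0.151
P(node-e | error) = 0.00344/0.14786 ≈ 0.023
P(node-c | error) = 0.0901/0.14786 ≈ 0.609
P(node-f | error) = 0.0104/0.14786 ≈ 0.070
(Check: 0.146+0.151+0.023+0.609+0.070 = 0.999.)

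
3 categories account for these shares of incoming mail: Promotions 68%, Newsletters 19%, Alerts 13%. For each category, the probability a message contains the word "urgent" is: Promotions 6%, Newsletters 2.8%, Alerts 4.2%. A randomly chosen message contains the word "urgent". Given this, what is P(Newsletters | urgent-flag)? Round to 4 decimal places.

By Bayes' rule, posterior ∝ prior × likelihood:
  Promotions: 0.68 × 0.06 = 0.0408
  Newsletters: 0.19 × 0.028 = 0.00532
  Alerts: 0.13 × 0.042 = 0.00546
Sum = 0.05158.
P(Newsletters | evidence) = 0.00532 / 0.05158 ≈ 0.1031.

0.1031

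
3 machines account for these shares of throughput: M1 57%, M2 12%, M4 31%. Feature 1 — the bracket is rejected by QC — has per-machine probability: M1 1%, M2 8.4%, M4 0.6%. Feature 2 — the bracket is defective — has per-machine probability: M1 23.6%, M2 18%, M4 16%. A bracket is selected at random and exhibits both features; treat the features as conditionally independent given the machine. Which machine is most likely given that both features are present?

M2

Unnormalized posteriors (prior × likelihood):
  M1: 0.57 × 0.01 × 0.236 = 0.0013452
  M2: 0.12 × 0.084 × 0.18 = 0.0018144
  M4: 0.31 × 0.006 × 0.16 = 0.0002976
Sum = 0.0034572.
Largest term belongs to M2, so M2 is most probable.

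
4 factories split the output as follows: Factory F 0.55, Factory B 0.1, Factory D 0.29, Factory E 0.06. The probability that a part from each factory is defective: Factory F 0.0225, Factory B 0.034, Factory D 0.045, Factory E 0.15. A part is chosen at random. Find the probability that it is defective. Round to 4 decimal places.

0.0378

Prior × likelihood for each hypothesis:
  Factory F: 0.55 × 0.0225 = 0.012375
  Factory B: 0.1 × 0.034 = 0.0034
  Factory D: 0.29 × 0.045 = 0.01305
  Factory E: 0.06 × 0.15 = 0.009
P(defective) = 0.012375 + 0.0034 + 0.01305 + 0.009 = 0.037825 → 0.0378.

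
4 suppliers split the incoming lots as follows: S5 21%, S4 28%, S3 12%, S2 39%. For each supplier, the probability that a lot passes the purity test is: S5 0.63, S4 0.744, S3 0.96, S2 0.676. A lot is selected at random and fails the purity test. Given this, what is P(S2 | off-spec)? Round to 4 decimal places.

0.4504

Taking complements, P(off-spec | each) = S5 0.37, S4 0.256, S3 0.04, S2 0.324.
Prior × likelihood for each hypothesis:
  S5: 0.21 × 0.37 = 0.0777
  S4: 0.28 × 0.256 = 0.07168
  S3: 0.12 × 0.04 = 0.0048
  S2: 0.39 × 0.324 = 0.12636
Normalizing constant = 0.28054.
P(S2 | evidence) = 0.12636 / 0.28054 ≈ 0.4504.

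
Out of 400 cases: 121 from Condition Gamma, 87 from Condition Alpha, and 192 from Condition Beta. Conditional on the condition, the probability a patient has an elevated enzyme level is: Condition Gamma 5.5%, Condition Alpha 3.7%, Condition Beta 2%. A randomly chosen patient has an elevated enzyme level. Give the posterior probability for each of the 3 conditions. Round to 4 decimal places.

Prior × likelihood for each hypothesis:
  Condition Gamma: 0.3025 × 0.055 = 0.0166375
  Condition Alpha: 0.2175 × 0.037 = 0.0080475
  Condition Beta: 0.48 × 0.02 = 0.0096
Sum = 0.034285.
P(Condition Gamma | elevated) = 0.0166375/0.034285 ≈ 0.4853
P(Condition Alpha | elevated) = 0.0080475/0.034285 ≈ 0.2347
P(Condition Beta | elevated) = 0.0096/0.034285 ≈ 0.2800
(Check: 0.4853+0.2347+0.2800 = 1.0000.)

Condition Gamma 0.4853, Condition Alpha 0.2347, Condition Beta 0.2800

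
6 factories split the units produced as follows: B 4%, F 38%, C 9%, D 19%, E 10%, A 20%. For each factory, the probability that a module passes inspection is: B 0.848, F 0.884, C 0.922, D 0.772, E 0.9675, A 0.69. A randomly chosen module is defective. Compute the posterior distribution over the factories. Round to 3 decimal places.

Taking complements, P(defective | each) = B 0.152, F 0.116, C 0.078, D 0.228, E 0.0325, A 0.31.
By Bayes' rule, posterior ∝ prior × likelihood:
  B: 0.04 × 0.152 = 0.00608
  F: 0.38 × 0.116 = 0.04408
  C: 0.09 × 0.078 = 0.00702
  D: 0.19 × 0.228 = 0.04332
  E: 0.1 × 0.0325 = 0.00325
  A: 0.2 × 0.31 = 0.062
Normalizing constant = 0.16575.
P(B | defective) = 0.00608/0.16575 ≈ 0.037
P(F | defective) = 0.04408/0.16575 ≈ 0.266
P(C | defective) = 0.00702/0.16575 ≈ 0.042
P(D | defective) = 0.04332/0.16575 ≈ 0.261
P(E | defective) = 0.00325/0.16575 ≈ 0.020
P(A | defective) = 0.062/0.16575 ≈ 0.374

B 0.037, F 0.266, C 0.042, D 0.261, E 0.020, A 0.374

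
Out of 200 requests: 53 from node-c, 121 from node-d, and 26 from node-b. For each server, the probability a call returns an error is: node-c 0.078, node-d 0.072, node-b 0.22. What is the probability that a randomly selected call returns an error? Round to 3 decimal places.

By Bayes' rule, posterior ∝ prior × likelihood:
  node-c: 0.265 × 0.078 = 0.02067
  node-d: 0.605 × 0.072 = 0.04356
  node-b: 0.13 × 0.22 = 0.0286
P(error) = 0.02067 + 0.04356 + 0.0286 = 0.09283 → 0.093.

0.093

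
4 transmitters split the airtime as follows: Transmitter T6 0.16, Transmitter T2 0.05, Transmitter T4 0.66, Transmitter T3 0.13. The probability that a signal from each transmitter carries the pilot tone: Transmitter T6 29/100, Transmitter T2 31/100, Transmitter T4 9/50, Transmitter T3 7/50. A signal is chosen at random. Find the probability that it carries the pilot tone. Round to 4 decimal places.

Unnormalized posteriors (prior × likelihood):
  Transmitter T6: 0.16 × 0.29 = 0.0464
  Transmitter T2: 0.05 × 0.31 = 0.0155
  Transmitter T4: 0.66 × 0.18 = 0.1188
  Transmitter T3: 0.13 × 0.14 = 0.0182
P(pilot) = 0.0464 + 0.0155 + 0.1188 + 0.0182 = 0.1989 → 0.1989.

0.1989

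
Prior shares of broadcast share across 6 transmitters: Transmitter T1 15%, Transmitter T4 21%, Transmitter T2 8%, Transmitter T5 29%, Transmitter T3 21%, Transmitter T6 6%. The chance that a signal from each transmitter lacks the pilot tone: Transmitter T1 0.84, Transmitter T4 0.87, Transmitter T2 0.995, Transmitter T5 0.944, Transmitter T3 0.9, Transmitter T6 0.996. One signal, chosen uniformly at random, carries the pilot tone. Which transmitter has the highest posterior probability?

Taking complements, P(pilot | each) = Transmitter T1 0.16, Transmitter T4 0.13, Transmitter T2 0.005, Transmitter T5 0.056, Transmitter T3 0.1, Transmitter T6 0.004.
Compute prior × likelihood for every hypothesis:
  Transmitter T1: 0.15 × 0.16 = 0.024
  Transmitter T4: 0.21 × 0.13 = 0.0273
  Transmitter T2: 0.08 × 0.005 = 0.0004
  Transmitter T5: 0.29 × 0.056 = 0.01624
  Transmitter T3: 0.21 × 0.1 = 0.021
  Transmitter T6: 0.06 × 0.004 = 0.00024
Sum = 0.08918.
Largest term belongs to Transmitter T4, so Transmitter T4 is most probable.

Transmitter T4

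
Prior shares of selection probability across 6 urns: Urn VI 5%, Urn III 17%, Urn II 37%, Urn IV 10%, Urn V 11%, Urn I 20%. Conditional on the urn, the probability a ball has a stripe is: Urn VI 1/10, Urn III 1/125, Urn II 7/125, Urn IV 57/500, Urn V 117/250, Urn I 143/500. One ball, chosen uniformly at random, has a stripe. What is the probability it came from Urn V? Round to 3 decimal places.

Compute prior × likelihood for every hypothesis:
  Urn VI: 0.05 × 0.1 = 0.005
  Urn III: 0.17 × 0.008 = 0.00136
  Urn II: 0.37 × 0.056 = 0.02072
  Urn IV: 0.1 × 0.114 = 0.0114
  Urn V: 0.11 × 0.468 = 0.05148
  Urn I: 0.2 × 0.286 = 0.0572
Total = 0.14716.
P(Urn V | evidence) = 0.05148 / 0.14716 ≈ 0.350.

0.350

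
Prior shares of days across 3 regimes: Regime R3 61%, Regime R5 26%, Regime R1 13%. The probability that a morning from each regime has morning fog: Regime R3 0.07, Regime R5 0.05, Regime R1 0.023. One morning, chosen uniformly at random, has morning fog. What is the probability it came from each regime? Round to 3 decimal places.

Regime R3 0.728, Regime R5 0.222, Regime R1 0.051

Prior × likelihood for each hypothesis:
  Regime R3: 0.61 × 0.07 = 0.0427
  Regime R5: 0.26 × 0.05 = 0.013
  Regime R1: 0.13 × 0.023 = 0.00299
Normalizing constant = 0.05869.
P(Regime R3 | fog) = 0.0427/0.05869 ≈ 0.728
P(Regime R5 | fog) = 0.013/0.05869 ≈ 0.222
P(Regime R1 | fog) = 0.00299/0.05869 ≈ 0.051
(Check: 0.728+0.222+0.051 = 1.001.)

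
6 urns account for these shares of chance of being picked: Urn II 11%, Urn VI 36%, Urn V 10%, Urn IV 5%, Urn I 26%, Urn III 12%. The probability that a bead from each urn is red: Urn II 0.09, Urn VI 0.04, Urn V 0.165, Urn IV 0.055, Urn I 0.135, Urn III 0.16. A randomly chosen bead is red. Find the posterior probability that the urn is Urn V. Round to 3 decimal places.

0.169

Prior × likelihood for each hypothesis:
  Urn II: 0.11 × 0.09 = 0.0099
  Urn VI: 0.36 × 0.04 = 0.0144
  Urn V: 0.1 × 0.165 = 0.0165
  Urn IV: 0.05 × 0.055 = 0.00275
  Urn I: 0.26 × 0.135 = 0.0351
  Urn III: 0.12 × 0.16 = 0.0192
Sum = 0.09785.
P(Urn V | evidence) = 0.0165 / 0.09785 ≈ 0.169.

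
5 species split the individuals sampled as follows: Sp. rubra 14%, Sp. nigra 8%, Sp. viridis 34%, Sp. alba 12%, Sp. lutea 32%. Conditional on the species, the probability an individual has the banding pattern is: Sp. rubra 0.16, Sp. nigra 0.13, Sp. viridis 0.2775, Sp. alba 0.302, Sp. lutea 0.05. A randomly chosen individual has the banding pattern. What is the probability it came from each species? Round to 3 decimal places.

Sp. rubra 0.125, Sp. nigra 0.058, Sp. viridis 0.526, Sp. alba 0.202, Sp. lutea 0.089

Prior × likelihood for each hypothesis:
  Sp. rubra: 0.14 × 0.16 = 0.0224
  Sp. nigra: 0.08 × 0.13 = 0.0104
  Sp. viridis: 0.34 × 0.2775 = 0.09435
  Sp. alba: 0.12 × 0.302 = 0.03624
  Sp. lutea: 0.32 × 0.05 = 0.016
Sum = 0.17939.
P(Sp. rubra | banded) = 0.0224/0.17939 ≈ 0.125
P(Sp. nigra | banded) = 0.0104/0.17939 ≈ 0.058
P(Sp. viridis | banded) = 0.09435/0.17939 ≈ 0.526
P(Sp. alba | banded) = 0.03624/0.17939 ≈ 0.202
P(Sp. lutea | banded) = 0.016/0.17939 ≈ 0.089
(Check: 0.125+0.058+0.526+0.202+0.089 = 1.000.)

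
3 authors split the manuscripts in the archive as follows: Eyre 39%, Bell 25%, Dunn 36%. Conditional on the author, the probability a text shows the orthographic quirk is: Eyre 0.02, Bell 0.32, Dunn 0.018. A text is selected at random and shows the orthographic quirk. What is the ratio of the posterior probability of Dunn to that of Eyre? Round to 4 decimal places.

0.8308

By Bayes' rule, posterior ∝ prior × likelihood:
  Eyre: 0.39 × 0.02 = 0.0078
  Bell: 0.25 × 0.32 = 0.08
  Dunn: 0.36 × 0.018 = 0.00648
Normalizing constant = 0.09428.
The ratio is 0.00648 / 0.0078 (the normalizer cancels) = 0.8308.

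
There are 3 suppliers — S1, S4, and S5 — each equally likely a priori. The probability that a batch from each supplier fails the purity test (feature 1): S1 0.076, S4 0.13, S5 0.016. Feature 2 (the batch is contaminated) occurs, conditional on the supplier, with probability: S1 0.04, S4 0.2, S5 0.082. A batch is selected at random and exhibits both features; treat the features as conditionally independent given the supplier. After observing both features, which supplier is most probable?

S4

Since the prior is uniform, the posterior is proportional to the likelihood:
  S1: 0.076 × 0.04 = 0.00304
  S4: 0.13 × 0.2 = 0.026
  S5: 0.016 × 0.082 = 0.001312
Sum = 0.030352.
Largest term belongs to S4, so S4 is most probable.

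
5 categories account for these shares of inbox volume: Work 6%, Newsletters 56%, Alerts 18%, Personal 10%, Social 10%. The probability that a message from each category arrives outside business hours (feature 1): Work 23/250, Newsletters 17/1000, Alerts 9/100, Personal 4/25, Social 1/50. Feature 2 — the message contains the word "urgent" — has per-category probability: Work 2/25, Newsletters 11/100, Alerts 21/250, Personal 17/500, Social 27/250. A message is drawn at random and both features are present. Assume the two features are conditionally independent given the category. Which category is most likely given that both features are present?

Alerts

Prior × likelihood for each hypothesis:
  Work: 0.06 × 0.092 × 0.08 = 0.0004416
  Newsletters: 0.56 × 0.017 × 0.11 = 0.0010472
  Alerts: 0.18 × 0.09 × 0.084 = 0.0013608
  Personal: 0.1 × 0.16 × 0.034 = 0.000544
  Social: 0.1 × 0.02 × 0.108 = 0.000216
Normalizing constant = 0.0036096.
Largest term belongs to Alerts, so Alerts is most probable.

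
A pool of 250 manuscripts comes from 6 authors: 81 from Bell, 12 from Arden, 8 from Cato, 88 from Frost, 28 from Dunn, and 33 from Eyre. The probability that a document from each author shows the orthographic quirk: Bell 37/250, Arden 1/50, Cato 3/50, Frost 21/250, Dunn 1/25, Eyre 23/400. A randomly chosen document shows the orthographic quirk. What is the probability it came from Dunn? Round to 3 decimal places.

0.048

Prior × likelihood for each hypothesis:
  Bell: 0.324 × 0.148 = 0.047952
  Arden: 0.048 × 0.02 = 0.00096
  Cato: 0.032 × 0.06 = 0.00192
  Frost: 0.352 × 0.084 = 0.029568
  Dunn: 0.112 × 0.04 = 0.00448
  Eyre: 0.132 × 0.0575 = 0.00759
Normalizing constant = 0.09247.
P(Dunn | evidence) = 0.00448 / 0.09247 ≈ 0.048.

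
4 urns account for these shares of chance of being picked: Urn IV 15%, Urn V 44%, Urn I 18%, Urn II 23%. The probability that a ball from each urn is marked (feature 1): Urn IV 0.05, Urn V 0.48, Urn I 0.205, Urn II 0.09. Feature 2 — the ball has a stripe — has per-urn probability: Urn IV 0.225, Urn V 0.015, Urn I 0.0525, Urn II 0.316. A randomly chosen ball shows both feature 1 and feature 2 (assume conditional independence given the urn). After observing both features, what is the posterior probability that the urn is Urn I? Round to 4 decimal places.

Unnormalized posteriors (prior × likelihood):
  Urn IV: 0.15 × 0.05 × 0.225 = 0.0016875
  Urn V: 0.44 × 0.48 × 0.015 = 0.003168
  Urn I: 0.18 × 0.205 × 0.0525 = 0.00193725
  Urn II: 0.23 × 0.09 × 0.316 = 0.0065412
Sum = 0.01333395.
P(Urn I | evidence) = 0.00193725 / 0.01333395 ≈ 0.1453.

0.1453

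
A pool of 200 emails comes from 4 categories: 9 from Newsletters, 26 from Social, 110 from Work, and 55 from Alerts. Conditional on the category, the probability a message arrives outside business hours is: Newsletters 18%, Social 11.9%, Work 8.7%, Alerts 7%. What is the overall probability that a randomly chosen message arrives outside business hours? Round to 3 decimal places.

Compute prior × likelihood for every hypothesis:
  Newsletters: 0.045 × 0.18 = 0.0081
  Social: 0.13 × 0.119 = 0.01547
  Work: 0.55 × 0.087 = 0.04785
  Alerts: 0.275 × 0.07 = 0.01925
P(off-hours) = 0.0081 + 0.01547 + 0.04785 + 0.01925 = 0.09067 → 0.091.

0.091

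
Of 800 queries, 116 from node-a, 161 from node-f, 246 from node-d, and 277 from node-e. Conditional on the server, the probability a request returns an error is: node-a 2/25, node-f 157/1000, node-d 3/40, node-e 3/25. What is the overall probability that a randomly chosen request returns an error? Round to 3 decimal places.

0.108

Compute prior × likelihood for every hypothesis:
  node-a: 0.145 × 0.08 = 0.0116
  node-f: 0.20125 × 0.157 = 0.03159625
  node-d: 0.3075 × 0.075 = 0.0230625
  node-e: 0.34625 × 0.12 = 0.04155
P(error) = 0.0116 + 0.03159625 + 0.0230625 + 0.04155 = 0.10780875 → 0.108.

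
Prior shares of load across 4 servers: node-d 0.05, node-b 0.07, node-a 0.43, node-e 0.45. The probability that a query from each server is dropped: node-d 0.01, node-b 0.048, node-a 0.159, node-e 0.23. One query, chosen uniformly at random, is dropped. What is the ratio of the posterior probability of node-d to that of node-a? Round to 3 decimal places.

By Bayes' rule, posterior ∝ prior × likelihood:
  node-d: 0.05 × 0.01 = 0.0005
  node-b: 0.07 × 0.048 = 0.00336
  node-a: 0.43 × 0.159 = 0.06837
  node-e: 0.45 × 0.23 = 0.1035
Sum = 0.17573.
The ratio is 0.0005 / 0.06837 (the normalizer cancels) = 0.007.

0.007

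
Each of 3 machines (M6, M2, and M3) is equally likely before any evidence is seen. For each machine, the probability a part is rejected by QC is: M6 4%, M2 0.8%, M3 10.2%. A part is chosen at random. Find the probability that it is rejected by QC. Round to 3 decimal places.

Since the prior is uniform, the posterior is proportional to the likelihood:
  M6: 0.04
  M2: 0.008
  M3: 0.102
P(rejected) = (1/3) × (0.04 + 0.008 + 0.102) = 0.15/3 ≈ 0.050.

0.050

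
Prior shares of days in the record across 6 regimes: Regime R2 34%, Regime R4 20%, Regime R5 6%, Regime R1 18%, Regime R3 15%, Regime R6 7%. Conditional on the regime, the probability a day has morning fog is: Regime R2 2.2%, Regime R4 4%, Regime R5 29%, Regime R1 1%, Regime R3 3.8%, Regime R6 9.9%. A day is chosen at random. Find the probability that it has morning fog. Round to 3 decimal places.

0.047

Unnormalized posteriors (prior × likelihood):
  Regime R2: 0.34 × 0.022 = 0.00748
  Regime R4: 0.2 × 0.04 = 0.008
  Regime R5: 0.06 × 0.29 = 0.0174
  Regime R1: 0.18 × 0.01 = 0.0018
  Regime R3: 0.15 × 0.038 = 0.0057
  Regime R6: 0.07 × 0.099 = 0.00693
P(fog) = 0.00748 + 0.008 + 0.0174 + 0.0018 + 0.0057 + 0.00693 = 0.04731 → 0.047.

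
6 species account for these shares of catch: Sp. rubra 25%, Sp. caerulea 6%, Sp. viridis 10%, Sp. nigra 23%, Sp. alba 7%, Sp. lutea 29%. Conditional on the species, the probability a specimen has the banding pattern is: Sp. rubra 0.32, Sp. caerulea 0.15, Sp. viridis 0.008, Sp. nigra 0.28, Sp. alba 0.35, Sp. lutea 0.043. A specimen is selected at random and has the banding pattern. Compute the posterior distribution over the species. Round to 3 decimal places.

Sp. rubra 0.418, Sp. caerulea 0.047, Sp. viridis 0.004, Sp. nigra 0.337, Sp. alba 0.128, Sp. lutea 0.065

Prior × likelihood for each hypothesis:
  Sp. rubra: 0.25 × 0.32 = 0.08
  Sp. caerulea: 0.06 × 0.15 = 0.009
  Sp. viridis: 0.1 × 0.008 = 0.0008
  Sp. nigra: 0.23 × 0.28 = 0.0644
  Sp. alba: 0.07 × 0.35 = 0.0245
  Sp. lutea: 0.29 × 0.043 = 0.01247
Normalizing constant = 0.19117.
P(Sp. rubra | banded) = 0.08/0.19117 ≈ 0.418
P(Sp. caerulea | banded) = 0.009/0.19117 ≈ 0.047
P(Sp. viridis | banded) = 0.0008/0.19117 ≈ 0.004
P(Sp. nigra | banded) = 0.0644/0.19117 ≈ 0.337
P(Sp. alba | banded) = 0.0245/0.19117 ≈ 0.128
P(Sp. lutea | banded) = 0.01247/0.19117 ≈ 0.065
(Check: 0.418+0.047+0.004+0.337+0.128+0.065 = 0.999.)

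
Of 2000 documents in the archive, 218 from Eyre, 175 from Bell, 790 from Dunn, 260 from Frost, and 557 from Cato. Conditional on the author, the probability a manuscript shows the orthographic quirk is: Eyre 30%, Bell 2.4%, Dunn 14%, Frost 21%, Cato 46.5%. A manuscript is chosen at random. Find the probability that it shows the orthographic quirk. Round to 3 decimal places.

0.247

By Bayes' rule, posterior ∝ prior × likelihood:
  Eyre: 0.109 × 0.3 = 0.0327
  Bell: 0.0875 × 0.024 = 0.0021
  Dunn: 0.395 × 0.14 = 0.0553
  Frost: 0.13 × 0.21 = 0.0273
  Cato: 0.2785 × 0.465 = 0.1295025
P(quirk) = 0.0327 + 0.0021 + 0.0553 + 0.0273 + 0.1295025 = 0.2469025 → 0.247.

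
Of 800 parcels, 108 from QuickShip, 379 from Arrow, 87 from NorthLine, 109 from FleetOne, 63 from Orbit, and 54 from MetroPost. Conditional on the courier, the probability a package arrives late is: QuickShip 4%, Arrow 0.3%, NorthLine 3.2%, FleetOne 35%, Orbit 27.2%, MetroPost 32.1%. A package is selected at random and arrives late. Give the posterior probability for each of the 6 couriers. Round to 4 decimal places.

QuickShip 0.0534, Arrow 0.0141, NorthLine 0.0344, FleetOne 0.4718, Orbit 0.2119, MetroPost 0.2144

Prior × likelihood for each hypothesis:
  QuickShip: 0.135 × 0.04 = 0.0054
  Arrow: 0.47375 × 0.003 = 0.00142125
  NorthLine: 0.10875 × 0.032 = 0.00348
  FleetOne: 0.13625 × 0.35 = 0.0476875
  Orbit: 0.07875 × 0.272 = 0.02142
  MetroPost: 0.0675 × 0.321 = 0.0216675
Sum = 0.10107625.
P(QuickShip | late) = 0.0054/0.10107625 ≈ 0.0534
P(Arrow | late) = 0.00142125/0.10107625 ≈ 0.0141
P(NorthLine | late) = 0.00348/0.10107625 ≈ 0.0344
P(FleetOne | late) = 0.0476875/0.10107625 ≈ 0.4718
P(Orbit | late) = 0.02142/0.10107625 ≈ 0.2119
P(MetroPost | late) = 0.0216675/0.10107625 ≈ 0.2144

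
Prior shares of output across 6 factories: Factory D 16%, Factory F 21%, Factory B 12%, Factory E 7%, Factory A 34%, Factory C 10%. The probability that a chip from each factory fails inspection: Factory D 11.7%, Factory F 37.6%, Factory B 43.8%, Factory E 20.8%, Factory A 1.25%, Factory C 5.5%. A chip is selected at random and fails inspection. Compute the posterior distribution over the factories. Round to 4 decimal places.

Unnormalized posteriors (prior × likelihood):
  Factory D: 0.16 × 0.117 = 0.01872
  Factory F: 0.21 × 0.376 = 0.07896
  Factory B: 0.12 × 0.438 = 0.05256
  Factory E: 0.07 × 0.208 = 0.01456
  Factory A: 0.34 × 0.0125 = 0.00425
  Factory C: 0.1 × 0.055 = 0.0055
Normalizing constant = 0.17455.
P(Factory D | nonconforming) = 0.01872/0.17455 ≈ 0.1072
P(Factory F | nonconforming) = 0.07896/0.17455 ≈ 0.4524
P(Factory B | nonconforming) = 0.05256/0.17455 ≈ 0.3011
P(Factory E | nonconforming) = 0.01456/0.17455 ≈ 0.0834
P(Factory A | nonconforming) = 0.00425/0.17455 ≈ 0.0243
P(Factory C | nonconforming) = 0.0055/0.17455 ≈ 0.0315
(Check: 0.1072+0.4524+0.3011+0.0834+0.0243+0.0315 = 0.9999.)

Factory D 0.1072, Factory F 0.4524, Factory B 0.3011, Factory E 0.0834, Factory A 0.0243, Factory C 0.0315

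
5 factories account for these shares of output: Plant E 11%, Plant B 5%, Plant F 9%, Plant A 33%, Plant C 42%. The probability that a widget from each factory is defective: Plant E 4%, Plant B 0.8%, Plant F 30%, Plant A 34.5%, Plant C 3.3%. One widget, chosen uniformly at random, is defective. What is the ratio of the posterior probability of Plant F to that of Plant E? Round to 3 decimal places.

By Bayes' rule, posterior ∝ prior × likelihood:
  Plant E: 0.11 × 0.04 = 0.0044
  Plant B: 0.05 × 0.008 = 0.0004
  Plant F: 0.09 × 0.3 = 0.027
  Plant A: 0.33 × 0.345 = 0.11385
  Plant C: 0.42 × 0.033 = 0.01386
Sum = 0.15951.
The ratio is 0.027 / 0.0044 (the normalizer cancels) = 6.136.

6.136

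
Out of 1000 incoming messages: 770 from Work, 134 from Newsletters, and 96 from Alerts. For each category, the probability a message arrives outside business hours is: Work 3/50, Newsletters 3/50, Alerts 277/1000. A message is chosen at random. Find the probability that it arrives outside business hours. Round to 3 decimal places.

0.081

By Bayes' rule, posterior ∝ prior × likelihood:
  Work: 0.77 × 0.06 = 0.0462
  Newsletters: 0.134 × 0.06 = 0.00804
  Alerts: 0.096 × 0.277 = 0.026592
P(off-hours) = 0.0462 + 0.00804 + 0.026592 = 0.080832 → 0.081.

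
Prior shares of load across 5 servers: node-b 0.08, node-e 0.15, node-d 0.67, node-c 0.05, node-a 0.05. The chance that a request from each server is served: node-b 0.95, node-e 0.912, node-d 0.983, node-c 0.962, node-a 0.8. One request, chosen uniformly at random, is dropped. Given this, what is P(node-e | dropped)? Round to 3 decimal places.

Taking complements, P(dropped | each) = node-b 0.05, node-e 0.088, node-d 0.017, node-c 0.038, node-a 0.2.
By Bayes' rule, posterior ∝ prior × likelihood:
  node-b: 0.08 × 0.05 = 0.004
  node-e: 0.15 × 0.088 = 0.0132
  node-d: 0.67 × 0.017 = 0.01139
  node-c: 0.05 × 0.038 = 0.0019
  node-a: 0.05 × 0.2 = 0.01
Total = 0.04049.
P(node-e | evidence) = 0.0132 / 0.04049 ≈ 0.326.

0.326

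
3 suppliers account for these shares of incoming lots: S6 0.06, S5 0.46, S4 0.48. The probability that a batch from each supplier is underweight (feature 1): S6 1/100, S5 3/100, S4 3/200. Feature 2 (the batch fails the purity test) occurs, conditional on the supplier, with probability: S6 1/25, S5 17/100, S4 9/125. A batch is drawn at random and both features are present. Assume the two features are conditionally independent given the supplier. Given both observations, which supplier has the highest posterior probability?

S5

Compute prior × likelihood for every hypothesis:
  S6: 0.06 × 0.01 × 0.04 = 0.000024
  S5: 0.46 × 0.03 × 0.17 = 0.002346
  S4: 0.48 × 0.015 × 0.072 = 0.0005184
Normalizing constant = 0.0028884.
Largest term belongs to S5, so S5 is most probable.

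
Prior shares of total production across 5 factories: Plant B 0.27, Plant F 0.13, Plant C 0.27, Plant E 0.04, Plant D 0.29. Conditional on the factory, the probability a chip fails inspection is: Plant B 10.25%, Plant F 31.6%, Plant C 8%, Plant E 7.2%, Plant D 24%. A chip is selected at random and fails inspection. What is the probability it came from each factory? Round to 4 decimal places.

Unnormalized posteriors (prior × likelihood):
  Plant B: 0.27 × 0.1025 = 0.027675
  Plant F: 0.13 × 0.316 = 0.04108
  Plant C: 0.27 × 0.08 = 0.0216
  Plant E: 0.04 × 0.072 = 0.00288
  Plant D: 0.29 × 0.24 = 0.0696
Normalizing constant = 0.162835.
P(Plant B | nonconforming) = 0.027675/0.162835 ≈ 0.1700
P(Plant F | nonconforming) = 0.04108/0.162835 ≈ 0.2523
P(Plant C | nonconforming) = 0.0216/0.162835 ≈ 0.1326
P(Plant E | nonconforming) = 0.00288/0.162835 ≈ 0.0177
P(Plant D | nonconforming) = 0.0696/0.162835 ≈ 0.4274

Plant B 0.1700, Plant F 0.2523, Plant C 0.1326, Plant E 0.0177, Plant D 0.4274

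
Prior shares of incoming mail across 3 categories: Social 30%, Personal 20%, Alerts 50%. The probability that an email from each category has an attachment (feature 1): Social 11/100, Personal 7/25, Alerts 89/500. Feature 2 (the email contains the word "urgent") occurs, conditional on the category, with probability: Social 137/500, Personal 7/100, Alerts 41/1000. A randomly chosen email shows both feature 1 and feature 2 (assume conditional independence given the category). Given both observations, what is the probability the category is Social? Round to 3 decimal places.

Compute prior × likelihood for every hypothesis:
  Social: 0.3 × 0.11 × 0.274 = 0.009042
  Personal: 0.2 × 0.28 × 0.07 = 0.00392
  Alerts: 0.5 × 0.178 × 0.041 = 0.003649
Sum = 0.016611.
P(Social | evidence) = 0.009042 / 0.016611 ≈ 0.544.

0.544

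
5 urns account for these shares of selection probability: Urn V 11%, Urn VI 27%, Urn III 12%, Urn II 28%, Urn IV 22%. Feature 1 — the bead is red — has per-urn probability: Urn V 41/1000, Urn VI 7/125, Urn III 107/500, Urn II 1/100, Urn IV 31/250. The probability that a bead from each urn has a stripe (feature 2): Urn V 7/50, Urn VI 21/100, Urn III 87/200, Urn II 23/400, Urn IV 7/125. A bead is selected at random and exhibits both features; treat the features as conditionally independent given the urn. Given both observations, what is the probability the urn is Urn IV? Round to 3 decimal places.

0.092

Unnormalized posteriors (prior × likelihood):
  Urn V: 0.11 × 0.041 × 0.14 = 0.0006314
  Urn VI: 0.27 × 0.056 × 0.21 = 0.0031752
  Urn III: 0.12 × 0.214 × 0.435 = 0.0111708
  Urn II: 0.28 × 0.01 × 0.0575 = 0.000161
  Urn IV: 0.22 × 0.124 × 0.056 = 0.00152768
Normalizing constant = 0.01666608.
P(Urn IV | evidence) = 0.00152768 / 0.01666608 ≈ 0.092.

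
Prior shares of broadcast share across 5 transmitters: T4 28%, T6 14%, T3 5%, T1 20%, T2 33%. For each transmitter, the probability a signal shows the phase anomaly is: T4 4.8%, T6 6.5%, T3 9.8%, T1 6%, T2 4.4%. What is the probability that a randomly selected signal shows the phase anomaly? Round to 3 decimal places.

Prior × likelihood for each hypothesis:
  T4: 0.28 × 0.048 = 0.01344
  T6: 0.14 × 0.065 = 0.0091
  T3: 0.05 × 0.098 = 0.0049
  T1: 0.2 × 0.06 = 0.012
  T2: 0.33 × 0.044 = 0.01452
P(anomaly) = 0.01344 + 0.0091 + 0.0049 + 0.012 + 0.01452 = 0.05396 → 0.054.

0.054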